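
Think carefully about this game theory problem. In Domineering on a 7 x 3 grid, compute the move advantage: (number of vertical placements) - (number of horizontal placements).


Board is 7 x 3 (rows x cols).
Left (vertical) placements: (rows-1) * cols = 6 * 3 = 18
Right (horizontal) placements: rows * (cols-1) = 7 * 2 = 14
Advantage = Left - Right = 18 - 14 = 4

4


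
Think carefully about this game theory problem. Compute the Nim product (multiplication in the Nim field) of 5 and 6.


Nim multiplication is bilinear over XOR: (u XOR v) * w = (u*w) XOR (v*w).
So we split each operand into its bit components and XOR the pairwise Nim products.
5 = 1 + 4 (as XOR of powers of 2).
6 = 2 + 4 (as XOR of powers of 2).
Using the standard Nim-product table on single bits:
  2*2 = 3,   2*4 = 8,   2*8 = 12,
  4*4 = 6,   4*8 = 11,  8*8 = 13,
and  1*x = x (identity), k*l = l*k (commutative).
Pairwise Nim products:
  1 * 2 = 2
  1 * 4 = 4
  4 * 2 = 8
  4 * 4 = 6
XOR them: 2 XOR 4 XOR 8 XOR 6 = 8.
Result: 5 * 6 = 8 (in Nim).

8


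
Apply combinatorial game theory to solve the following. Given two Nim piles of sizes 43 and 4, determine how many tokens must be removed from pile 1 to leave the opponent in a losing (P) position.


Piles: 43 and 4
Current XOR: 43 XOR 4 = 47 (non-zero, so this is an N-position).
To make the XOR zero, we need to find a move that balances the piles.
For pile 1 (size 43): target = 43 XOR 47 = 4
We reduce pile 1 from 43 to 4.
Tokens removed: 43 - 4 = 39
Verification: 4 XOR 4 = 0

39


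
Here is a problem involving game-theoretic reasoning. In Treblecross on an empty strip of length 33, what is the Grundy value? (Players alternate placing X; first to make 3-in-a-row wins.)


Treblecross: place X on empty cells; 3-in-a-row wins.
Playing within two cells of an existing X lets the opponent win at once, so sensible play treats the cells i-2..i+2 around each X as dead. The player left with no safe cell loses, so this is a normal-play take-away game on strips of safe cells.
Placing X at cell i (0-indexed) of a strip of k safe cells leaves independent strips of sizes max(0, i-2) and max(0, k-i-3). Hence G(k) = mex{ G(max(0,i-2)) XOR G(max(0,k-i-3)) : 0 <= i < k }, with G(0) = 0.
G(1): splits (0,0):0^0=0 -> mex({0}) = 1
G(2): splits (0,0):0^0=0 -> mex({0}) = 1
G(3): splits (0,0):0^0=0 -> mex({0}) = 1
G(4): splits (0,1):0^1=1 (0,0):0^0=0 -> mex({0, 1}) = 2
G(5): splits (0,2):0^1=1 (0,1):0^1=1 (0,0):0^0=0 -> mex({0, 1}) = 2
G(6) = mex({1}) = 0
G(7) = mex({0, 1, 2}) = 3
G(8) = mex({0, 1, 2}) = 3
G(9) = mex({0, 2}) = 1
G(10) = mex({0, 2, 3}) = 1
G(11) = mex({0, 3}) = 1
G(12) = mex({1, 3}) = 0
G(13) = mex({0, 1, 2, 3}) = 4
G(14) = mex({0, 1, 2}) = 3
G(15) = mex({0, 1, 2}) = 3
G(16) = mex({0, 1, 2, 4}) = 3
G(17) = mex({0, 1, 3, 4}) = 2
G(18) = mex({0, 1, 3, 4}) = 2
G(19) = mex({0, 1, 3, 5}) = 2
G(20) = mex({0, 1, 2, 3, 5}) = 4
G(21) = mex({0, 1, 2, 3, 5}) = 4
G(22) = mex({1, 2, 6}) = 0
G(23) = mex({0, 1, 2, 3, 4, 6}) = 5
G(24) = mex({0, 1, 2, 3, 4}) = 5
G(25) = mex({0, 1, 3, 4, 7}) = 2
G(26) = mex({0, 1, 3, 4, 5, 7}) = 2
G(27) = mex({0, 1, 3, 5}) = 2
G(28) = mex({0, 1, 2, 5}) = 3
G(29) = mex({0, 1, 2, 4, 5, 6}) = 3
G(30) = mex({1, 2, 4, 6}) = 0
G(31) = mex({0, 1, 2, 3, 4, 6}) = 5
G(32) = mex({1, 2, 3, 4, 7}) = 0
G(33) = mex({0, 3, 7}) = 1
Therefore G(33) = 1.

1


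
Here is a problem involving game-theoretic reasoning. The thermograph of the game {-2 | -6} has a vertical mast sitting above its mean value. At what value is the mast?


Game = {-2 | -6}, a switch {a | b} with numbers a > b.
Its thermograph has left wall a - t and right wall b + t, which meet at t = (a - b)/2, where both equal (a + b)/2. So the mast (mean value) is at (a + b)/2.
Mean = (-2 + (-6))/2 = -8/2 = -4

-4


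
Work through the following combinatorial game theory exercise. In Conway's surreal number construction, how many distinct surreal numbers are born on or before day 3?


Day 0: {|} = 0 is born. Count = 1.
Day n: the number of surreal numbers born by day n is 2^(n+1) - 1.
By day 0: 2^1 - 1 = 1
By day 1: 2^2 - 1 = 3
By day 2: 2^3 - 1 = 7
By day 3: 2^4 - 1 = 15
By day 3: 15 surreal numbers.

15


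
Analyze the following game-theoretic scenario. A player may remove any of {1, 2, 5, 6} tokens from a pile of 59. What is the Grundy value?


The subtraction set is S = {1, 2, 5, 6}.
G(k) = mex{ G(k - s) : s in S, s <= k }. We compute iteratively: G(0) = 0.
G(1) = mex({0}) = 1
G(2) = mex({0, 1}) = 2
G(3) = mex({1, 2}) = 0
G(4) = mex({0, 2}) = 1
G(5) = mex({0, 1}) = 2
G(6) = mex({0, 1, 2}) = 3
G(7) = mex({1, 2, 3}) = 0
G(8) = mex({0, 2, 3}) = 1
G(9) = mex({0, 1}) = 2
G(10) = mex({1, 2}) = 0
G(11) = mex({0, 2, 3}) = 1
G(12) = mex({0, 1, 3}) = 2
Observe that G(7)..G(12) = 0, 1, 2, 0, 1, 2 repeats G(0)..G(5) = 0, 1, 2, 0, 1, 2.
For k >= max(S) = 6, G(k) is determined by the previous 6 values G(k-6)..G(k-1); a window of 6 consecutive values has recurred shifted by 7, so by induction G(k + 7) = G(k) for all k >= 0: the sequence is periodic from the start with period 7.
One period: G(0..6) = 0, 1, 2, 0, 1, 2, 3.
59 mod 7 = 3, so G(59) = G(3) = 0.

0


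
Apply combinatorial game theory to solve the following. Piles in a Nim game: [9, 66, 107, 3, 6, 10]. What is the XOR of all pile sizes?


We need the XOR (exclusive or) of all pile sizes.
After XOR-ing pile 1 (size 9): 0 XOR 9 = 9
After XOR-ing pile 2 (size 66): 9 XOR 66 = 75
After XOR-ing pile 3 (size 107): 75 XOR 107 = 32
After XOR-ing pile 4 (size 3): 32 XOR 3 = 35
After XOR-ing pile 5 (size 6): 35 XOR 6 = 37
After XOR-ing pile 6 (size 10): 37 XOR 10 = 47
The Nim-value of this position is 47.

47


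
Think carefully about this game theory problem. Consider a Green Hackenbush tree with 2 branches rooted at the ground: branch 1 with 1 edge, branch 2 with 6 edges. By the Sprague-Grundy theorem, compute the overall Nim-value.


The tree has 2 branches from the ground vertex.
In Green Hackenbush, the Nim-value of a simple path of length k is k.
Branch 1: length 1, Nim-value = 1
Branch 2: length 6, Nim-value = 6
Total Nim-value = XOR of all branch values:
0 XOR 1 = 1
1 XOR 6 = 7
Nim-value of the tree = 7

7


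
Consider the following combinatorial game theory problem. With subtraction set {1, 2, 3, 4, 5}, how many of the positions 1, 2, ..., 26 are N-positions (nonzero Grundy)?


Subtraction set S = {1, 2, 3, 4, 5}, so G(n) = n mod 6.
G(n) = 0 when n is a multiple of 6.
Multiples of 6 in [1, 26]: 4
N-positions (nonzero Grundy) = 26 - 4 = 22

22


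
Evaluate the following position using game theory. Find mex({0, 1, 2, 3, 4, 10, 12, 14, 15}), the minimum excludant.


Set = {0, 1, 2, 3, 4, 10, 12, 14, 15}
0 is in the set.
1 is in the set.
2 is in the set.
3 is in the set.
4 is in the set.
5 is NOT in the set. This is the mex.
mex = 5

5


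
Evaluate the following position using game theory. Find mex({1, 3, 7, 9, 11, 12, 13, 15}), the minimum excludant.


Set = {1, 3, 7, 9, 11, 12, 13, 15}
0 is NOT in the set. This is the mex.
mex = 0

0


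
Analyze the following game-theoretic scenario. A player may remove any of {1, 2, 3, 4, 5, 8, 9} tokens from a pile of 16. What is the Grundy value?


The subtraction set is S = {1, 2, 3, 4, 5, 8, 9}.
G(k) = mex{ G(k - s) : s in S, s <= k }. We compute iteratively: G(0) = 0.
G(1) = mex({0}) = 1
G(2) = mex({0, 1}) = 2
G(3) = mex({0, 1, 2}) = 3
G(4) = mex({0, 1, 2, 3}) = 4
G(5) = mex({0, 1, 2, 3, 4}) = 5
G(6) = mex({1, 2, 3, 4, 5}) = 0
G(7) = mex({0, 2, 3, 4, 5}) = 1
G(8) = mex({0, 1, 3, 4, 5}) = 2
G(9) = mex({0, 1, 2, 4, 5}) = 3
G(10) = mex({0, 1, 2, 3, 5}) = 4
G(11) = mex({0, 1, 2, 3, 4}) = 5
G(12) = mex({1, 2, 3, 4, 5}) = 0
G(13) = mex({0, 2, 3, 4, 5}) = 1
G(14) = mex({0, 1, 3, 4, 5}) = 2
Observe that G(6)..G(14) = 0, 1, 2, 3, 4, 5, 0, 1, 2 repeats G(0)..G(8) = 0, 1, 2, 3, 4, 5, 0, 1, 2.
For k >= max(S) = 9, G(k) is determined by the previous 9 values G(k-9)..G(k-1); a window of 9 consecutive values has recurred shifted by 6, so by induction G(k + 6) = G(k) for all k >= 0: the sequence is periodic from the start with period 6.
One period: G(0..5) = 0, 1, 2, 3, 4, 5.
16 mod 6 = 4, so G(16) = G(4) = 4.

4


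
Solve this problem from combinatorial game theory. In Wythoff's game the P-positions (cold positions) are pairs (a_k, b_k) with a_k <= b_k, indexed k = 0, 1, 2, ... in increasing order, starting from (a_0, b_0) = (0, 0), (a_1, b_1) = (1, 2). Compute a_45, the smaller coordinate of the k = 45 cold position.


By Wythoff's theorem, a_k = floor(k * phi) and b_k = floor(k * phi^2) = a_k + k, where phi = (1 + sqrt(5))/2 is the golden ratio.
phi = (1 + sqrt(5))/2 = 1.618034
k = 45
k * phi = 45 * 1.618034 = 72.811529
a_45 = floor(k * phi) = 72

72


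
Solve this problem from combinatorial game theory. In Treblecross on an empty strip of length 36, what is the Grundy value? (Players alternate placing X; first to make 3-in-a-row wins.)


Treblecross: place X on empty cells; 3-in-a-row wins.
Playing within two cells of an existing X lets the opponent win at once, so sensible play treats the cells i-2..i+2 around each X as dead. The player left with no safe cell loses, so this is a normal-play take-away game on strips of safe cells.
Placing X at cell i (0-indexed) of a strip of k safe cells leaves independent strips of sizes max(0, i-2) and max(0, k-i-3). Hence G(k) = mex{ G(max(0,i-2)) XOR G(max(0,k-i-3)) : 0 <= i < k }, with G(0) = 0.
G(1): splits (0,0):0^0=0 -> mex({0}) = 1
G(2): splits (0,0):0^0=0 -> mex({0}) = 1
G(3): splits (0,0):0^0=0 -> mex({0}) = 1
G(4): splits (0,1):0^1=1 (0,0):0^0=0 -> mex({0, 1}) = 2
G(5): splits (0,2):0^1=1 (0,1):0^1=1 (0,0):0^0=0 -> mex({0, 1}) = 2
G(6) = mex({1}) = 0
G(7) = mex({0, 1, 2}) = 3
G(8) = mex({0, 1, 2}) = 3
G(9) = mex({0, 2}) = 1
G(10) = mex({0, 2, 3}) = 1
G(11) = mex({0, 3}) = 1
G(12) = mex({1, 3}) = 0
G(13) = mex({0, 1, 2, 3}) = 4
G(14) = mex({0, 1, 2}) = 3
G(15) = mex({0, 1, 2}) = 3
G(16) = mex({0, 1, 2, 4}) = 3
G(17) = mex({0, 1, 3, 4}) = 2
G(18) = mex({0, 1, 3, 4}) = 2
G(19) = mex({0, 1, 3, 5}) = 2
G(20) = mex({0, 1, 2, 3, 5}) = 4
G(21) = mex({0, 1, 2, 3, 5}) = 4
G(22) = mex({1, 2, 6}) = 0
G(23) = mex({0, 1, 2, 3, 4, 6}) = 5
G(24) = mex({0, 1, 2, 3, 4}) = 5
G(25) = mex({0, 1, 3, 4, 7}) = 2
G(26) = mex({0, 1, 3, 4, 5, 7}) = 2
G(27) = mex({0, 1, 3, 5}) = 2
G(28) = mex({0, 1, 2, 5}) = 3
G(29) = mex({0, 1, 2, 4, 5, 6}) = 3
G(30) = mex({1, 2, 4, 6}) = 0
G(31) = mex({0, 1, 2, 3, 4, 6}) = 5
G(32) = mex({1, 2, 3, 4, 7}) = 0
G(33) = mex({0, 3, 7}) = 1
G(34) = mex({0, 2, 3, 5, 7}) = 1
G(35) = mex({0, 2, 3, 5, 6}) = 1
G(36) = mex({0, 1, 2, 5, 6}) = 3
Therefore G(36) = 3.

3


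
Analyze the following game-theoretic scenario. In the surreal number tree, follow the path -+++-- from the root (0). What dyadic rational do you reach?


Sign expansion: -+++--
Rule: track bounds (lo, hi), initially (-inf, +inf). On '+', the current value becomes lo and we move to the simplest number in (value, hi): value + 1 if hi = +inf, otherwise the midpoint (value + hi)/2. On '-', the current value becomes hi and we move to value - 1 if lo = -inf, otherwise the midpoint (lo + value)/2.
Start at 0.
Step 1: sign = -, move left. Bounds: (-inf, 0). Value = -1
Step 2: sign = +, move right. Bounds: (-1, 0). Value = -1/2
Step 3: sign = +, move right. Bounds: (-1/2, 0). Value = -1/4
Step 4: sign = +, move right. Bounds: (-1/4, 0). Value = -1/8
Step 5: sign = -, move left. Bounds: (-1/4, -1/8). Value = -3/16
Step 6: sign = -, move left. Bounds: (-1/4, -3/16). Value = -7/32
The surreal number with sign expansion -+++-- is -7/32.

-7/32


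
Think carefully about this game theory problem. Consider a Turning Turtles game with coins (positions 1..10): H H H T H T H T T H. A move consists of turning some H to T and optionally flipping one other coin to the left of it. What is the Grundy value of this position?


Coins: H H H T H T H T T H
Key fact: a single head at position k behaves exactly like a Nim heap of size k (turning it to T and optionally flipping a coin at j < k corresponds to moving the heap from k to j, or to 0), and heads combine as a disjunctive sum (two heads at the same place would cancel, matching j XOR j = 0). So the Nim-value is the XOR of the 1-indexed positions of the heads.
Face-up positions (1-indexed): [1, 2, 3, 5, 7, 10]
XOR 0 with 1: 0 XOR 1 = 1
XOR 1 with 2: 1 XOR 2 = 3
XOR 3 with 3: 3 XOR 3 = 0
XOR 0 with 5: 0 XOR 5 = 5
XOR 5 with 7: 5 XOR 7 = 2
XOR 2 with 10: 2 XOR 10 = 8
Nim-value = 8

8


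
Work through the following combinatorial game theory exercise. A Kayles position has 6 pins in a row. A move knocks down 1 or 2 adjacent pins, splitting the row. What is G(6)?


Kayles: a move removes 1 or 2 adjacent pins from a contiguous row.
Removing pins from a row of k leaves two independent rows (a, b) with a + b = k - 1 (one pin) or a + b = k - 2 (two pins); an end removal gives a = 0.
By Sprague-Grundy, G(k) = mex{ G(a) XOR G(b) } over all these splits. G(0) = 0.
G(1): splits (0,0):0^0=0 -> mex({0}) = 1
G(2): splits (0,1):0^1=1 (0,0):0^0=0 -> mex({0, 1}) = 2
G(3): splits (0,2):0^2=2 (1,1):1^1=0 (0,1):0^1=1 -> mex({0, 1, 2}) = 3
G(4): splits (0,3):0^3=3 (1,2):1^2=3 (0,2):0^2=2 (1,1):1^1=0 -> mex({0, 2, 3}) = 1
G(5): splits (0,4):0^1=1 (1,3):1^3=2 (2,2):2^2=0 (0,3):0^3=3 (1,2):1^2=3 -> mex({0, 1, 2, 3}) = 4
G(6) = mex({0, 1, 2, 4}) = 3
Therefore G(6) = 3.

3


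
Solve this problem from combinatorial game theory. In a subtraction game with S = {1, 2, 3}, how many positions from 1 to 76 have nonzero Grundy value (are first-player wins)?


Subtraction set S = {1, 2, 3}, so G(n) = n mod 4.
G(n) = 0 when n is a multiple of 4.
Multiples of 4 in [1, 76]: 19
N-positions (nonzero Grundy) = 76 - 19 = 57

57


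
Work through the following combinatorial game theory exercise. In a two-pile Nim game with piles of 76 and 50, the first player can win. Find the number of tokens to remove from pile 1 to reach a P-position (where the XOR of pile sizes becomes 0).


Piles: 76 and 50
Current XOR: 76 XOR 50 = 126 (non-zero, so this is an N-position).
To make the XOR zero, we need to find a move that balances the piles.
For pile 1 (size 76): target = 76 XOR 126 = 50
We reduce pile 1 from 76 to 50.
Tokens removed: 76 - 50 = 26
Verification: 50 XOR 50 = 0

26


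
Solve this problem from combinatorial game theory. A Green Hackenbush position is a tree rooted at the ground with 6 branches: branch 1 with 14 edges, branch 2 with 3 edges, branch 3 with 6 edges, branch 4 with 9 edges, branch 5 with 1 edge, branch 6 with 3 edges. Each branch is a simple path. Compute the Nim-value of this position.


The tree has 6 branches from the ground vertex.
In Green Hackenbush, the Nim-value of a simple path of length k is k.
Branch 1: length 14, Nim-value = 14
Branch 2: length 3, Nim-value = 3
Branch 3: length 6, Nim-value = 6
Branch 4: length 9, Nim-value = 9
Branch 5: length 1, Nim-value = 1
Branch 6: length 3, Nim-value = 3
Total Nim-value = XOR of all branch values:
0 XOR 14 = 14
14 XOR 3 = 13
13 XOR 6 = 11
11 XOR 9 = 2
2 XOR 1 = 3
3 XOR 3 = 0
Nim-value of the tree = 0

0


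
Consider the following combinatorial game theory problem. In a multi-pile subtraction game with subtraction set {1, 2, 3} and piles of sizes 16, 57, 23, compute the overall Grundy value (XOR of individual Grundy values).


Subtraction set: {1, 2, 3}
For this subtraction set, G(n) = n mod 4 (period = max + 1 = 4).
Pile 1 (size 16): G(16) = 16 mod 4 = 0
Pile 2 (size 57): G(57) = 57 mod 4 = 1
Pile 3 (size 23): G(23) = 23 mod 4 = 3
Total Grundy value = XOR of all: 0 XOR 1 XOR 3 = 2

2


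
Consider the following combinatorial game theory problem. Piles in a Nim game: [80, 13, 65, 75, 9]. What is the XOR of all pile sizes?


We need the XOR (exclusive or) of all pile sizes.
After XOR-ing pile 1 (size 80): 0 XOR 80 = 80
After XOR-ing pile 2 (size 13): 80 XOR 13 = 93
After XOR-ing pile 3 (size 65): 93 XOR 65 = 28
After XOR-ing pile 4 (size 75): 28 XOR 75 = 87
After XOR-ing pile 5 (size 9): 87 XOR 9 = 94
The Nim-value of this position is 94.

94


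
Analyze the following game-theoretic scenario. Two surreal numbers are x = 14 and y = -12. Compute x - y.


x = 14, y = -12
x - y = 14 - -12 = 26

26


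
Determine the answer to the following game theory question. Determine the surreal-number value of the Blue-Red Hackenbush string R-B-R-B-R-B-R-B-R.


Edges (from ground): R-B-R-B-R-B-R-B-R
By Berlekamp's sign-expansion rule, a Blue-Red Hackenbush stalk has the value of the surreal number whose sign sequence is the edge sequence with B -> + and R -> -.
Sign sequence: -+-+-+-+-
Trace the sign expansion in the surreal number tree, starting from 0:
Edge 1: R (sign -) -> bounds (-inf, 0), value = -1
Edge 2: B (sign +) -> bounds (-1, 0), value = -1/2
Edge 3: R (sign -) -> bounds (-1, -1/2), value = -3/4
Edge 4: B (sign +) -> bounds (-3/4, -1/2), value = -5/8
Edge 5: R (sign -) -> bounds (-3/4, -5/8), value = -11/16
Edge 6: B (sign +) -> bounds (-11/16, -5/8), value = -21/32
Edge 7: R (sign -) -> bounds (-11/16, -21/32), value = -43/64
Edge 8: B (sign +) -> bounds (-43/64, -21/32), value = -85/128
Edge 9: R (sign -) -> bounds (-43/64, -85/128), value = -171/256
Game value = -171/256

-171/256


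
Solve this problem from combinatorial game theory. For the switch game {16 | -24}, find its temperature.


The game is {16 | -24}, a switch {a | b} with numbers a > b.
Cooling {a | b} by t gives {a - t | b + t}, which stops being hot when a - t = b + t, i.e. at t = (a - b)/2. So the temperature of a switch is (a - b)/2.
Temperature = (Left option - Right option) / 2
= (16 - (-24)) / 2
= 40 / 2
= 20

20


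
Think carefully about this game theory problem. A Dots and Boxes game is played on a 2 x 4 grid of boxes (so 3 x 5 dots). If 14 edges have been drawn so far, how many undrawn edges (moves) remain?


Grid: 2 x 4 boxes, i.e. 3 rows and 5 columns of dots.
Horizontal edges: (rows + 1) * cols = 3 * 4 = 12
Vertical edges: rows * (cols + 1) = 2 * 5 = 10
Total edges: 12 + 10 = 22
Edges drawn: 14
Remaining: 22 - 14 = 8

8


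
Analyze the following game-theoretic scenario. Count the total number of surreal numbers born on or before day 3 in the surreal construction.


Day 0: {|} = 0 is born. Count = 1.
Day n: the number of surreal numbers born by day n is 2^(n+1) - 1.
By day 0: 2^1 - 1 = 1
By day 1: 2^2 - 1 = 3
By day 2: 2^3 - 1 = 7
By day 3: 2^4 - 1 = 15
By day 3: 15 surreal numbers.

15


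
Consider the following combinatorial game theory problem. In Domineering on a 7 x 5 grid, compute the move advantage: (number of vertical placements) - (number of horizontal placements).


Board is 7 x 5 (rows x cols).
Left (vertical) placements: (rows-1) * cols = 6 * 5 = 30
Right (horizontal) placements: rows * (cols-1) = 7 * 4 = 28
Advantage = Left - Right = 30 - 28 = 2

2


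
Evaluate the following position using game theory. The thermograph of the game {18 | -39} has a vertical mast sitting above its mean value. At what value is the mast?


Game = {18 | -39}, a switch {a | b} with numbers a > b.
Its thermograph has left wall a - t and right wall b + t, which meet at t = (a - b)/2, where both equal (a + b)/2. So the mast (mean value) is at (a + b)/2.
Mean = (18 + (-39))/2 = -21/2 = -21/2

-21/2


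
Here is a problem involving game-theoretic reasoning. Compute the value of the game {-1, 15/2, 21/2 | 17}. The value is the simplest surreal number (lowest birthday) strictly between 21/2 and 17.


Left options: {-1, 15/2, 21/2}, max = 21/2
Right options: {17}, min = 17
All options are numbers and max(Left) < min(Right), so by the simplicity theorem the value is the simplest (earliest-born) number strictly between 21/2 and 17.
Integers 11 through 16 all lie strictly between 21/2 and 17.
Among integers, the simplest (lowest birthday = smallest |n|; 0 is born on day 0, +-n on day n) is 11.
No non-integer in the interval can be simpler: if x is a non-integer in the interval, then floor(x) or ceil(x) also lies in the interval (the interval contains an integer), and both are proper prefixes of x's sign expansion, i.e. born earlier. So the game value is 11.
Game value = 11

11


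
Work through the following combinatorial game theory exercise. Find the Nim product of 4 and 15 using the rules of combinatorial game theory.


Nim multiplication is bilinear over XOR: (u XOR v) * w = (u*w) XOR (v*w).
So we split each operand into its bit components and XOR the pairwise Nim products.
4 = 4 (as XOR of powers of 2).
15 = 1 + 2 + 4 + 8 (as XOR of powers of 2).
Using the standard Nim-product table on single bits:
  2*2 = 3,   2*4 = 8,   2*8 = 12,
  4*4 = 6,   4*8 = 11,  8*8 = 13,
and  1*x = x (identity), k*l = l*k (commutative).
Pairwise Nim products:
  4 * 1 = 4
  4 * 2 = 8
  4 * 4 = 6
  4 * 8 = 11
XOR them: 4 XOR 8 XOR 6 XOR 11 = 1.
Result: 4 * 15 = 1 (in Nim).

1


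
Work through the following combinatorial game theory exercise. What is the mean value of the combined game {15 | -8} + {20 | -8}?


G1 = {15 | -8}, G2 = {20 | -8}
Each is a switch {a | b} with numbers a > b; its mean value is (a + b)/2, and mean value is additive over game sums: m(G1 + G2) = m(G1) + m(G2).
Mean of G1 = (15 + (-8))/2 = 7/2 = 7/2
Mean of G2 = (20 + (-8))/2 = 12/2 = 6
Mean of G1 + G2 = 7/2 + 6 = 19/2

19/2


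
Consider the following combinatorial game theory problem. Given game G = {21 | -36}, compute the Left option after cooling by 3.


Original game: {21 | -36} (a switch {a | b} with a > b).
Cooling by t (for t below the temperature (a - b)/2 = 57/2) taxes each move by t: {a | b} cooled by t is {a - t | b + t}.
Cooling amount: t = 3
Cooled Left option: 21 - 3 = 18
Cooled Right option: -36 + 3 = -33
Cooled game: {18 | -33}
Left option = 18

18


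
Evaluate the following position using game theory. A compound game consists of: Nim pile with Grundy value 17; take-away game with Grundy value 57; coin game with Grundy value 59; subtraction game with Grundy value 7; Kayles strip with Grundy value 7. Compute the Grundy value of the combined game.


By the Sprague-Grundy theorem, the Grundy value of a sum of games is the XOR of individual Grundy values.
Nim pile: Grundy value = 17. Running XOR: 0 XOR 17 = 17
take-away game: Grundy value = 57. Running XOR: 17 XOR 57 = 40
coin game: Grundy value = 59. Running XOR: 40 XOR 59 = 19
subtraction game: Grundy value = 7. Running XOR: 19 XOR 7 = 20
Kayles strip: Grundy value = 7. Running XOR: 20 XOR 7 = 19
The combined Grundy value is 19.

19


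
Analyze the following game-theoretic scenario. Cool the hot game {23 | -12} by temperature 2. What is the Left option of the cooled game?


Original game: {23 | -12} (a switch {a | b} with a > b).
Cooling by t (for t below the temperature (a - b)/2 = 35/2) taxes each move by t: {a | b} cooled by t is {a - t | b + t}.
Cooling amount: t = 2
Cooled Left option: 23 - 2 = 21
Cooled Right option: -12 + 2 = -10
Cooled game: {21 | -10}
Left option = 21

21


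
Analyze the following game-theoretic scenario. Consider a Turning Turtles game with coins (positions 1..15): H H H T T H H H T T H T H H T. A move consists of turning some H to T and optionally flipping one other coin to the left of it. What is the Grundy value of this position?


Coins: H H H T T H H H T T H T H H T
Key fact: a single head at position k behaves exactly like a Nim heap of size k (turning it to T and optionally flipping a coin at j < k corresponds to moving the heap from k to j, or to 0), and heads combine as a disjunctive sum (two heads at the same place would cancel, matching j XOR j = 0). So the Nim-value is the XOR of the 1-indexed positions of the heads.
Face-up positions (1-indexed): [1, 2, 3, 6, 7, 8, 11, 13, 14]
XOR 0 with 1: 0 XOR 1 = 1
XOR 1 with 2: 1 XOR 2 = 3
XOR 3 with 3: 3 XOR 3 = 0
XOR 0 with 6: 0 XOR 6 = 6
XOR 6 with 7: 6 XOR 7 = 1
XOR 1 with 8: 1 XOR 8 = 9
XOR 9 with 11: 9 XOR 11 = 2
XOR 2 with 13: 2 XOR 13 = 15
XOR 15 with 14: 15 XOR 14 = 1
Nim-value = 1

1


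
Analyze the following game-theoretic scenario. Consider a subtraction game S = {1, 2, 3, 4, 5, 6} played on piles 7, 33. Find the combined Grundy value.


Subtraction set: {1, 2, 3, 4, 5, 6}
For this subtraction set, G(n) = n mod 7 (period = max + 1 = 7).
Pile 1 (size 7): G(7) = 7 mod 7 = 0
Pile 2 (size 33): G(33) = 33 mod 7 = 5
Total Grundy value = XOR of all: 0 XOR 5 = 5

5


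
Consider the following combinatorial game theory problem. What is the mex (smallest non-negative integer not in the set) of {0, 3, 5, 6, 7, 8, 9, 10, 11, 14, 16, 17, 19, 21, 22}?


Set = {0, 3, 5, 6, 7, 8, 9, 10, 11, 14, 16, 17, 19, 21, 22}
0 is in the set.
1 is NOT in the set. This is the mex.
mex = 1

1


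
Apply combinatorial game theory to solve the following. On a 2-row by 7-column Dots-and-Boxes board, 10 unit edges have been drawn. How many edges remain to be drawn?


Grid: 2 x 7 boxes, i.e. 3 rows and 8 columns of dots.
Horizontal edges: (rows + 1) * cols = 3 * 7 = 21
Vertical edges: rows * (cols + 1) = 2 * 8 = 16
Total edges: 21 + 16 = 37
Edges drawn: 10
Remaining: 37 - 10 = 27

27


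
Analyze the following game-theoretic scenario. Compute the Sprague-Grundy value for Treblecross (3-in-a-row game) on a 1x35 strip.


Treblecross: place X on empty cells; 3-in-a-row wins.
Playing within two cells of an existing X lets the opponent win at once, so sensible play treats the cells i-2..i+2 around each X as dead. The player left with no safe cell loses, so this is a normal-play take-away game on strips of safe cells.
Placing X at cell i (0-indexed) of a strip of k safe cells leaves independent strips of sizes max(0, i-2) and max(0, k-i-3). Hence G(k) = mex{ G(max(0,i-2)) XOR G(max(0,k-i-3)) : 0 <= i < k }, with G(0) = 0.
G(1): splits (0,0):0^0=0 -> mex({0}) = 1
G(2): splits (0,0):0^0=0 -> mex({0}) = 1
G(3): splits (0,0):0^0=0 -> mex({0}) = 1
G(4): splits (0,1):0^1=1 (0,0):0^0=0 -> mex({0, 1}) = 2
G(5): splits (0,2):0^1=1 (0,1):0^1=1 (0,0):0^0=0 -> mex({0, 1}) = 2
G(6) = mex({1}) = 0
G(7) = mex({0, 1, 2}) = 3
G(8) = mex({0, 1, 2}) = 3
G(9) = mex({0, 2}) = 1
G(10) = mex({0, 2, 3}) = 1
G(11) = mex({0, 3}) = 1
G(12) = mex({1, 3}) = 0
G(13) = mex({0, 1, 2, 3}) = 4
G(14) = mex({0, 1, 2}) = 3
G(15) = mex({0, 1, 2}) = 3
G(16) = mex({0, 1, 2, 4}) = 3
G(17) = mex({0, 1, 3, 4}) = 2
G(18) = mex({0, 1, 3, 4}) = 2
G(19) = mex({0, 1, 3, 5}) = 2
G(20) = mex({0, 1, 2, 3, 5}) = 4
G(21) = mex({0, 1, 2, 3, 5}) = 4
G(22) = mex({1, 2, 6}) = 0
G(23) = mex({0, 1, 2, 3, 4, 6}) = 5
G(24) = mex({0, 1, 2, 3, 4}) = 5
G(25) = mex({0, 1, 3, 4, 7}) = 2
G(26) = mex({0, 1, 3, 4, 5, 7}) = 2
G(27) = mex({0, 1, 3, 5}) = 2
G(28) = mex({0, 1, 2, 5}) = 3
G(29) = mex({0, 1, 2, 4, 5, 6}) = 3
G(30) = mex({1, 2, 4, 6}) = 0
G(31) = mex({0, 1, 2, 3, 4, 6}) = 5
G(32) = mex({1, 2, 3, 4, 7}) = 0
G(33) = mex({0, 3, 7}) = 1
G(34) = mex({0, 2, 3, 5, 7}) = 1
G(35) = mex({0, 2, 3, 5, 6}) = 1
Therefore G(35) = 1.

1


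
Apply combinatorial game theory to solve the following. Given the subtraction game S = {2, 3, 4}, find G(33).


The subtraction set is S = {2, 3, 4}.
G(k) = mex{ G(k - s) : s in S, s <= k }. We compute iteratively: G(0) = 0.
G(1) = mex({}) = 0
G(2) = mex({0}) = 1
G(3) = mex({0}) = 1
G(4) = mex({0, 1}) = 2
G(5) = mex({0, 1}) = 2
G(6) = mex({1, 2}) = 0
G(7) = mex({1, 2}) = 0
G(8) = mex({0, 2}) = 1
G(9) = mex({0, 2}) = 1
Observe that G(6)..G(9) = 0, 0, 1, 1 repeats G(0)..G(3) = 0, 0, 1, 1.
For k >= max(S) = 4, G(k) is determined by the previous 4 values G(k-4)..G(k-1); a window of 4 consecutive values has recurred shifted by 6, so by induction G(k + 6) = G(k) for all k >= 0: the sequence is periodic from the start with period 6.
One period: G(0..5) = 0, 0, 1, 1, 2, 2.
33 mod 6 = 3, so G(33) = G(3) = 1.

1


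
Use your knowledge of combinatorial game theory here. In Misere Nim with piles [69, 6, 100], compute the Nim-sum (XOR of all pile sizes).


We need the XOR (exclusive or) of all pile sizes.
After XOR-ing pile 1 (size 69): 0 XOR 69 = 69
After XOR-ing pile 2 (size 6): 69 XOR 6 = 67
After XOR-ing pile 3 (size 100): 67 XOR 100 = 39
The Nim-value of this position is 39.

39


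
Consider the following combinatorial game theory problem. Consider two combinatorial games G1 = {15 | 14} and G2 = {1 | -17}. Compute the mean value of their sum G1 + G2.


G1 = {15 | 14}, G2 = {1 | -17}
Each is a switch {a | b} with numbers a > b; its mean value is (a + b)/2, and mean value is additive over game sums: m(G1 + G2) = m(G1) + m(G2).
Mean of G1 = (15 + (14))/2 = 29/2 = 29/2
Mean of G2 = (1 + (-17))/2 = -16/2 = -8
Mean of G1 + G2 = 29/2 + -8 = 13/2

13/2


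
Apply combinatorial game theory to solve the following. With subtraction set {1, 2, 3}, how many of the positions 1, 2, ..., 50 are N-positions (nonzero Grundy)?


Subtraction set S = {1, 2, 3}, so G(n) = n mod 4.
G(n) = 0 when n is a multiple of 4.
Multiples of 4 in [1, 50]: 12
N-positions (nonzero Grundy) = 50 - 12 = 38

38


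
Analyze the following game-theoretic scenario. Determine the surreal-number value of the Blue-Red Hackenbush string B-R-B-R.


Edges (from ground): B-R-B-R
By Berlekamp's sign-expansion rule, a Blue-Red Hackenbush stalk has the value of the surreal number whose sign sequence is the edge sequence with B -> + and R -> -.
Sign sequence: +-+-
Trace the sign expansion in the surreal number tree, starting from 0:
Edge 1: B (sign +) -> bounds (0, +inf), value = 1
Edge 2: R (sign -) -> bounds (0, 1), value = 1/2
Edge 3: B (sign +) -> bounds (1/2, 1), value = 3/4
Edge 4: R (sign -) -> bounds (1/2, 3/4), value = 5/8
Game value = 5/8

5/8


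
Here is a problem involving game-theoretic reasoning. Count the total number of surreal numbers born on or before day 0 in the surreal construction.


Day 0: {|} = 0 is born. Count = 1.
Day n: the number of surreal numbers born by day n is 2^(n+1) - 1.
By day 0: 2^1 - 1 = 1
By day 0: 1 surreal numbers.

1


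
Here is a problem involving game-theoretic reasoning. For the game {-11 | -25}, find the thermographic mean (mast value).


Game = {-11 | -25}, a switch {a | b} with numbers a > b.
Its thermograph has left wall a - t and right wall b + t, which meet at t = (a - b)/2, where both equal (a + b)/2. So the mast (mean value) is at (a + b)/2.
Mean = (-11 + (-25))/2 = -36/2 = -18

-18


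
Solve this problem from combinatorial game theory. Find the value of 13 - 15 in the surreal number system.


x = 13, y = 15
x - y = 13 - 15 = -2

-2


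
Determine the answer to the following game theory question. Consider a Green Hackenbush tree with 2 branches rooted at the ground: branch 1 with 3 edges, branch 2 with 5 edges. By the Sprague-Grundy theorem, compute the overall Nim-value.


The tree has 2 branches from the ground vertex.
In Green Hackenbush, the Nim-value of a simple path of length k is k.
Branch 1: length 3, Nim-value = 3
Branch 2: length 5, Nim-value = 5
Total Nim-value = XOR of all branch values:
0 XOR 3 = 3
3 XOR 5 = 6
Nim-value of the tree = 6

6


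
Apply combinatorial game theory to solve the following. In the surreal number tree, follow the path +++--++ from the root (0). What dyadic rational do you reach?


Sign expansion: +++--++
Rule: track bounds (lo, hi), initially (-inf, +inf). On '+', the current value becomes lo and we move to the simplest number in (value, hi): value + 1 if hi = +inf, otherwise the midpoint (value + hi)/2. On '-', the current value becomes hi and we move to value - 1 if lo = -inf, otherwise the midpoint (lo + value)/2.
Start at 0.
Step 1: sign = +, move right. Bounds: (0, +inf). Value = 1
Step 2: sign = +, move right. Bounds: (1, +inf). Value = 2
Step 3: sign = +, move right. Bounds: (2, +inf). Value = 3
Step 4: sign = -, move left. Bounds: (2, 3). Value = 5/2
Step 5: sign = -, move left. Bounds: (2, 5/2). Value = 9/4
Step 6: sign = +, move right. Bounds: (9/4, 5/2). Value = 19/8
Step 7: sign = +, move right. Bounds: (19/8, 5/2). Value = 39/16
The surreal number with sign expansion +++--++ is 39/16.

39/16


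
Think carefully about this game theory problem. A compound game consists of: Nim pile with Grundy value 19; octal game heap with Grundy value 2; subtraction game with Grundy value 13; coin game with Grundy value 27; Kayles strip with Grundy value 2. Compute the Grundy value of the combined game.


By the Sprague-Grundy theorem, the Grundy value of a sum of games is the XOR of individual Grundy values.
Nim pile: Grundy value = 19. Running XOR: 0 XOR 19 = 19
octal game heap: Grundy value = 2. Running XOR: 19 XOR 2 = 17
subtraction game: Grundy value = 13. Running XOR: 17 XOR 13 = 28
coin game: Grundy value = 27. Running XOR: 28 XOR 27 = 7
Kayles strip: Grundy value = 2. Running XOR: 7 XOR 2 = 5
The combined Grundy value is 5.

5


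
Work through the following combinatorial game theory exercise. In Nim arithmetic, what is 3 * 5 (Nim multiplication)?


Nim multiplication is bilinear over XOR: (u XOR v) * w = (u*w) XOR (v*w).
So we split each operand into its bit components and XOR the pairwise Nim products.
3 = 1 + 2 (as XOR of powers of 2).
5 = 1 + 4 (as XOR of powers of 2).
Using the standard Nim-product table on single bits:
  2*2 = 3,   2*4 = 8,   2*8 = 12,
  4*4 = 6,   4*8 = 11,  8*8 = 13,
and  1*x = x (identity), k*l = l*k (commutative).
Pairwise Nim products:
  1 * 1 = 1
  1 * 4 = 4
  2 * 1 = 2
  2 * 4 = 8
XOR them: 1 XOR 4 XOR 2 XOR 8 = 15.
Result: 3 * 5 = 15 (in Nim).

15


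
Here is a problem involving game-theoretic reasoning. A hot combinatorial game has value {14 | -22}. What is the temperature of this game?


The game is {14 | -22}, a switch {a | b} with numbers a > b.
Cooling {a | b} by t gives {a - t | b + t}, which stops being hot when a - t = b + t, i.e. at t = (a - b)/2. So the temperature of a switch is (a - b)/2.
Temperature = (Left option - Right option) / 2
= (14 - (-22)) / 2
= 36 / 2
= 18

18


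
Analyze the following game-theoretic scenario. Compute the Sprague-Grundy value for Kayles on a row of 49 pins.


Kayles: a move removes 1 or 2 adjacent pins from a contiguous row.
Removing pins from a row of k leaves two independent rows (a, b) with a + b = k - 1 (one pin) or a + b = k - 2 (two pins); an end removal gives a = 0.
By Sprague-Grundy, G(k) = mex{ G(a) XOR G(b) } over all these splits. G(0) = 0.
G(1): splits (0,0):0^0=0 -> mex({0}) = 1
G(2): splits (0,1):0^1=1 (0,0):0^0=0 -> mex({0, 1}) = 2
G(3): splits (0,2):0^2=2 (1,1):1^1=0 (0,1):0^1=1 -> mex({0, 1, 2}) = 3
G(4): splits (0,3):0^3=3 (1,2):1^2=3 (0,2):0^2=2 (1,1):1^1=0 -> mex({0, 2, 3}) = 1
G(5): splits (0,4):0^1=1 (1,3):1^3=2 (2,2):2^2=0 (0,3):0^3=3 (1,2):1^2=3 -> mex({0, 1, 2, 3}) = 4
G(6) = mex({0, 1, 2, 4}) = 3
G(7) = mex({0, 1, 3, 4, 5}) = 2
G(8) = mex({0, 2, 3, 5, 6}) = 1
G(9) = mex({0, 1, 2, 3, 6, 7}) = 4
G(10) = mex({0, 1, 3, 4, 5, 7}) = 2
G(11) = mex({0, 1, 2, 3, 4, 5}) = 6
G(12) = mex({0, 1, 2, 3, 5, 6, 7}) = 4
G(13) = mex({0, 2, 3, 4, 6, 7}) = 1
G(14) = mex({0, 1, 4, 5, 6, 7}) = 2
G(15) = mex({0, 1, 2, 3, 4, 5, 6}) = 7
G(16) = mex({0, 2, 3, 5, 6, 7}) = 1
G(17) = mex({0, 1, 2, 3, 5, 6, 7}) = 4
G(18) = mex({0, 1, 2, 4, 5, 6}) = 3
G(19) = mex({0, 1, 3, 4, 5, 7}) = 2
G(20) = mex({0, 2, 3, 4, 5, 6, 7}) = 1
G(21) = mex({0, 1, 2, 3, 5, 6, 7}) = 4
G(22) = mex({0, 1, 2, 3, 4, 5, 7}) = 6
G(23) = mex({0, 1, 2, 3, 4, 5, 6}) = 7
G(24) = mex({0, 1, 2, 3, 5, 6, 7}) = 4
G(25) = mex({0, 2, 3, 4, 6, 7}) = 1
G(26) = mex({0, 1, 3, 4, 5, 6, 7}) = 2
G(27) = mex({0, 1, 2, 3, 4, 5, 6, 7}) = 8
G(28) = mex({0, 1, 2, 3, 4, 6, 7, 8}) = 5
G(29) = mex({0, 1, 2, 3, 5, 6, 7, 8, 9}) = 4
G(30) = mex({0, 1, 2, 3, 4, 5, 6, 9, 10}) = 7
G(31) = mex({0, 1, 3, 4, 5, 7, 10, 11}) = 2
G(32) = mex({0, 2, 3, 4, 5, 6, 7, 9, 11}) = 1
G(33) = mex({0, 1, 2, 3, 4, 5, 6, 7, 9, 12}) = 8
G(34) = mex({0, 1, 2, 3, 4, 5, 7, 8, 11, 12}) = 6
G(35) = mex({0, 1, 2, 3, 4, 5, 6, 8, 9, 10, 11}) = 7
G(36) = mex({0, 1, 2, 3, 5, 6, 7, 9, 10}) = 4
G(37) = mex({0, 2, 3, 4, 6, 7, 9, 10, 11, 12}) = 1
G(38) = mex({0, 1, 3, 4, 5, 6, 7, 9, 10, 11, 12}) = 2
G(39) = mex({0, 1, 2, 4, 5, 6, 7, 9, 10, 12, 14}) = 3
G(40) = mex({0, 2, 3, 4, 6, 7, 11, 12, 14}) = 1
G(41) = mex({0, 1, 2, 3, 5, 6, 7, 9, 10, 11, 12}) = 4
G(42) = mex({0, 1, 2, 3, 4, 5, 6, 9, 10}) = 7
G(43) = mex({0, 1, 3, 4, 5, 7, 9, 10, 12, 15}) = 2
G(44) = mex({0, 2, 3, 4, 5, 6, 7, 9, 10, 12, 15}) = 1
G(45) = mex({0, 1, 2, 3, 4, 5, 6, 7, 9, 10, 12, 14}) = 8
G(46) = mex({0, 1, 3, 4, 5, 7, 8, 11, 12, 14}) = 2
G(47) = mex({0, 1, 2, 3, 4, 5, 6, 8, 9, 10, 11, 12}) = 7
G(48) = mex({0, 1, 2, 3, 5, 6, 7, 9, 10}) = 4
G(49) = mex({0, 2, 3, 4, 6, 7, 9, 10, 11, 12, 15}) = 1
Therefore G(49) = 1.

1


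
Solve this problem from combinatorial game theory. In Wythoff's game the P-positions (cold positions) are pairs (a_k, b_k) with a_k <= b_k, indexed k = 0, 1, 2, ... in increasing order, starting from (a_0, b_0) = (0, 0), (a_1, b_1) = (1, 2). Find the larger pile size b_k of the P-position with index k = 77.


By Wythoff's theorem, a_k = floor(k * phi) and b_k = floor(k * phi^2) = a_k + k, where phi = (1 + sqrt(5))/2 is the golden ratio.
phi = (1 + sqrt(5))/2 = 1.618034
phi^2 = phi + 1 = 2.618034
k = 77
k * phi^2 = 77 * 2.618034 = 201.588617
b_77 = floor(k * phi^2) = 201 (check: a_77 + k = 124 + 77 = 201)

201


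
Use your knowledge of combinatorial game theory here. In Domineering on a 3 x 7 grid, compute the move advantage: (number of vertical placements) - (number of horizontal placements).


Board is 3 x 7 (rows x cols).
Left (vertical) placements: (rows-1) * cols = 2 * 7 = 14
Right (horizontal) placements: rows * (cols-1) = 3 * 6 = 18
Advantage = Left - Right = 14 - 18 = -4

-4


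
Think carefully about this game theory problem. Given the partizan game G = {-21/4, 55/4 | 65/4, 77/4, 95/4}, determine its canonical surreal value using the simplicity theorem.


Left options: {-21/4, 55/4}, max = 55/4
Right options: {65/4, 77/4, 95/4}, min = 65/4
All options are numbers and max(Left) < min(Right), so by the simplicity theorem the value is the simplest (earliest-born) number strictly between 55/4 and 65/4.
Integers 14 through 16 all lie strictly between 55/4 and 65/4.
Among integers, the simplest (lowest birthday = smallest |n|; 0 is born on day 0, +-n on day n) is 14.
No non-integer in the interval can be simpler: if x is a non-integer in the interval, then floor(x) or ceil(x) also lies in the interval (the interval contains an integer), and both are proper prefixes of x's sign expansion, i.e. born earlier. So the game value is 14.
Game value = 14

14


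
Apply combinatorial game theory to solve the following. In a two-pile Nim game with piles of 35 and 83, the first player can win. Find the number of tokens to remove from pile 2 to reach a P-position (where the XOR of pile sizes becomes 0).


Piles: 35 and 83
Current XOR: 35 XOR 83 = 112 (non-zero, so this is an N-position).
To make the XOR zero, we need to find a move that balances the piles.
For pile 2 (size 83): target = 83 XOR 112 = 35
We reduce pile 2 from 83 to 35.
Tokens removed: 83 - 35 = 48
Verification: 35 XOR 35 = 0

48


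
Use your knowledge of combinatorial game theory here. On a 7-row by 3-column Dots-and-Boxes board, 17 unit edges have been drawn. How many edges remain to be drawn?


Grid: 7 x 3 boxes, i.e. 8 rows and 4 columns of dots.
Horizontal edges: (rows + 1) * cols = 8 * 3 = 24
Vertical edges: rows * (cols + 1) = 7 * 4 = 28
Total edges: 24 + 28 = 52
Edges drawn: 17
Remaining: 52 - 17 = 35

35


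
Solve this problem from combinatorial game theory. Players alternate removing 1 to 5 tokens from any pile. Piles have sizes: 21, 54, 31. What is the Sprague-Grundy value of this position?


Subtraction set: {1, 2, 3, 4, 5}
For this subtraction set, G(n) = n mod 6 (period = max + 1 = 6).
Pile 1 (size 21): G(21) = 21 mod 6 = 3
Pile 2 (size 54): G(54) = 54 mod 6 = 0
Pile 3 (size 31): G(31) = 31 mod 6 = 1
Total Grundy value = XOR of all: 3 XOR 0 XOR 1 = 2

2


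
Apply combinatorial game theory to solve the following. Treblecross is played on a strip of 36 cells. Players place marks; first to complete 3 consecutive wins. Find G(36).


Treblecross: place X on empty cells; 3-in-a-row wins.
Playing within two cells of an existing X lets the opponent win at once, so sensible play treats the cells i-2..i+2 around each X as dead. The player left with no safe cell loses, so this is a normal-play take-away game on strips of safe cells.
Placing X at cell i (0-indexed) of a strip of k safe cells leaves independent strips of sizes max(0, i-2) and max(0, k-i-3). Hence G(k) = mex{ G(max(0,i-2)) XOR G(max(0,k-i-3)) : 0 <= i < k }, with G(0) = 0.
G(1): splits (0,0):0^0=0 -> mex({0}) = 1
G(2): splits (0,0):0^0=0 -> mex({0}) = 1
G(3): splits (0,0):0^0=0 -> mex({0}) = 1
G(4): splits (0,1):0^1=1 (0,0):0^0=0 -> mex({0, 1}) = 2
G(5): splits (0,2):0^1=1 (0,1):0^1=1 (0,0):0^0=0 -> mex({0, 1}) = 2
G(6) = mex({1}) = 0
G(7) = mex({0, 1, 2}) = 3
G(8) = mex({0, 1, 2}) = 3
G(9) = mex({0, 2}) = 1
G(10) = mex({0, 2, 3}) = 1
G(11) = mex({0, 3}) = 1
G(12) = mex({1, 3}) = 0
G(13) = mex({0, 1, 2, 3}) = 4
G(14) = mex({0, 1, 2}) = 3
G(15) = mex({0, 1, 2}) = 3
G(16) = mex({0, 1, 2, 4}) = 3
G(17) = mex({0, 1, 3, 4}) = 2
G(18) = mex({0, 1, 3, 4}) = 2
G(19) = mex({0, 1, 3, 5}) = 2
G(20) = mex({0, 1, 2, 3, 5}) = 4
G(21) = mex({0, 1, 2, 3, 5}) = 4
G(22) = mex({1, 2, 6}) = 0
G(23) = mex({0, 1, 2, 3, 4, 6}) = 5
G(24) = mex({0, 1, 2, 3, 4}) = 5
G(25) = mex({0, 1, 3, 4, 7}) = 2
G(26) = mex({0, 1, 3, 4, 5, 7}) = 2
G(27) = mex({0, 1, 3, 5}) = 2
G(28) = mex({0, 1, 2, 5}) = 3
G(29) = mex({0, 1, 2, 4, 5, 6}) = 3
G(30) = mex({1, 2, 4, 6}) = 0
G(31) = mex({0, 1, 2, 3, 4, 6}) = 5
G(32) = mex({1, 2, 3, 4, 7}) = 0
G(33) = mex({0, 3, 7}) = 1
G(34) = mex({0, 2, 3, 5, 7}) = 1
G(35) = mex({0, 2, 3, 5, 6}) = 1
G(36) = mex({0, 1, 2, 5, 6}) = 3
Therefore G(36) = 3.

3
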